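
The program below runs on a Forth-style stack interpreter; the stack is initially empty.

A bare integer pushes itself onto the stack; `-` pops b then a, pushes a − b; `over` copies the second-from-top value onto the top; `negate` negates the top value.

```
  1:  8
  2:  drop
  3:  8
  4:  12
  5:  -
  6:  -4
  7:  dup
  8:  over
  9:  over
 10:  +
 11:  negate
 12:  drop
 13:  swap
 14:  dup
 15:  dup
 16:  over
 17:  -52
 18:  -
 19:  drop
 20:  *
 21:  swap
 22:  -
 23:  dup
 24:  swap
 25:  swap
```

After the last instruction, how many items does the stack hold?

8      : [8]
drop   : []
8      : [8]
12     : [8, 12]
-      : [-4]
-4     : [-4, -4]
dup    : [-4, -4, -4]
over   : [-4, -4, -4, -4]
over   : [-4, -4, -4, -4, -4]
+      : [-4, -4, -4, -8]
negate : [-4, -4, -4, 8]
drop   : [-4, -4, -4]
swap   : [-4, -4, -4]
dup    : [-4, -4, -4, -4]
dup    : [-4, -4, -4, -4, -4]
over   : [-4, -4, -4, -4, -4, -4]
-52    : [-4, -4, -4, -4, -4, -4, -52]
-      : [-4, -4, -4, -4, -4, 48]
drop   : [-4, -4, -4, -4, -4]
*      : [-4, -4, -4, 16]
swap   : [-4, -4, 16, -4]
-      : [-4, -4, 20]
dup    : [-4, -4, 20, 20]
swap   : [-4, -4, 20, 20]
swap   : [-4, -4, 20, 20]

4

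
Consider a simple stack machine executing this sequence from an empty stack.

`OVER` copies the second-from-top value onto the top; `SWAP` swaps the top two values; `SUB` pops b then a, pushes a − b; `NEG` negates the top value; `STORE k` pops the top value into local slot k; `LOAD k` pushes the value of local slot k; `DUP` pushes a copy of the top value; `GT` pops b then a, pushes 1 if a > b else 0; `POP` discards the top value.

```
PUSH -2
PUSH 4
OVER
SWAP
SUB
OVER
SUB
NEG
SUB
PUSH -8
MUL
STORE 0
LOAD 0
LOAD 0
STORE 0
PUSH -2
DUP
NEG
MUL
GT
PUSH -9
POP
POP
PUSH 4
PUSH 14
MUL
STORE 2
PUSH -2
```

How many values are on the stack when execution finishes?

1

PUSH -2 → [-2]
PUSH 4  → [-2, 4]
OVER    → [-2, 4, -2]
SWAP    → [-2, -2, 4]
SUB     → [-2, -6]
OVER    → [-2, -6, -2]
SUB     → [-2, -4]
NEG     → [-2, 4]
SUB     → [-6]
PUSH -8 → [-6, -8]
MUL     → [48]
STORE 0 → []
LOAD 0  → [48]
LOAD 0  → [48, 48]
STORE 0 → [48]
PUSH -2 → [48, -2]
DUP     → [48, -2, -2]
NEG     → [48, -2, 2]
MUL     → [48, -4]
GT      → [1]
PUSH -9 → [1, -9]
POP     → [1]
POP     → []
PUSH 4  → [4]
PUSH 14 → [4, 14]
MUL     → [56]
STORE 2 → []
PUSH -2 → [-2]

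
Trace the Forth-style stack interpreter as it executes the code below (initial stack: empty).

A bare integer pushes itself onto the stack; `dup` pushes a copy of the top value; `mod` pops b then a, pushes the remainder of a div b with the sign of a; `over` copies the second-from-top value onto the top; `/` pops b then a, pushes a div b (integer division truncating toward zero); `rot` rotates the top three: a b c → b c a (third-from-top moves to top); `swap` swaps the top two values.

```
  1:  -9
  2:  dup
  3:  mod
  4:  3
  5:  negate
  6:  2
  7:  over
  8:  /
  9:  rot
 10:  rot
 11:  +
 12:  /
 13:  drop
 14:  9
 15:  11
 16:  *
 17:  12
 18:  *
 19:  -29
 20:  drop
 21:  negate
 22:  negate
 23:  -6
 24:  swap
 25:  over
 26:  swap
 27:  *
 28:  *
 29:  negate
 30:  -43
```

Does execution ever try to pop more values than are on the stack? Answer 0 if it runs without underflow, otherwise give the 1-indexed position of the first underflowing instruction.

0

-9     -> [-9]
dup    -> [-9, -9]
mod    -> [0]
3      -> [0, 3]
negate -> [0, -3]
2      -> [0, -3, 2]
over   -> [0, -3, 2, -3]
/      -> [0, -3, 0]
rot    -> [-3, 0, 0]
rot    -> [0, 0, -3]
+      -> [0, -3]
/      -> [0]
drop   -> []
9      -> [9]
11     -> [9, 11]
*      -> [99]
12     -> [99, 12]
*      -> [1188]
-29    -> [1188, -29]
drop   -> [1188]
negate -> [-1188]
negate -> [1188]
-6     -> [1188, -6]
swap   -> [-6, 1188]
over   -> [-6, 1188, -6]
swap   -> [-6, -6, 1188]
*      -> [-6, -7128]
*      -> [42768]
negate -> [-42768]
-43    -> [-42768, -43]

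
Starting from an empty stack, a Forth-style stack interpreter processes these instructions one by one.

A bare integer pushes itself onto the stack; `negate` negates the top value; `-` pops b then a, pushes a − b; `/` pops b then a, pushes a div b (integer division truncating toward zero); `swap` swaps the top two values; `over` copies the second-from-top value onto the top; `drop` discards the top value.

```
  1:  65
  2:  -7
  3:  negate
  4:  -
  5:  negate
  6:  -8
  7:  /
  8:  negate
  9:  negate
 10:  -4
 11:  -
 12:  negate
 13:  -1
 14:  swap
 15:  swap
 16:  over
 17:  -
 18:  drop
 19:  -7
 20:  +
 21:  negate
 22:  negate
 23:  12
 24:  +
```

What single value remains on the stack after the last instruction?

-6

65     -> 65
-7     -> 65 -7
negate -> 65 7
-      -> 58
negate -> -58
-8     -> -58 -8
/      -> 7
negate -> -7
negate -> 7
-4     -> 7 -4
-      -> 11
negate -> -11
-1     -> -11 -1
swap   -> -1 -11
swap   -> -11 -1
over   -> -11 -1 -11
-      -> -11 10
drop   -> -11
-7     -> -11 -7
+      -> -18
negate -> 18
negate -> -18
12     -> -18 12
+      -> -6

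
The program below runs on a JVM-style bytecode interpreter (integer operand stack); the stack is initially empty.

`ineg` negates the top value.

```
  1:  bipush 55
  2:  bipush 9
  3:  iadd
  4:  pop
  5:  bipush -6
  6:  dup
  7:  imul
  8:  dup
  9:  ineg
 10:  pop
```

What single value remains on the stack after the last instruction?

36

bipush 55  [55]
bipush 9   [55, 9]
iadd       [64]
pop        []
bipush -6  [-6]
dup        [-6, -6]
imul       [36]
dup        [36, 36]
ineg       [36, -36]
pop        [36]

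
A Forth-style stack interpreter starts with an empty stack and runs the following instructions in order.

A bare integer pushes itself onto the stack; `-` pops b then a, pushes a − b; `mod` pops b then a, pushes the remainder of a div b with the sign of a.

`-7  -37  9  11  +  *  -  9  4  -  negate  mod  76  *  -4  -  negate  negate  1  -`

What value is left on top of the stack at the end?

-7     -> -7
-37    -> -7 -37
9      -> -7 -37 9
11     -> -7 -37 9 11
+      -> -7 -37 20
*      -> -7 -740
-      -> 733
9      -> 733 9
4      -> 733 9 4
-      -> 733 5
negate -> 733 -5
mod    -> 3
76     -> 3 76
*      -> 228
-4     -> 228 -4
-      -> 232
negate -> -232
negate -> 232
1      -> 232 1
-      -> 231

231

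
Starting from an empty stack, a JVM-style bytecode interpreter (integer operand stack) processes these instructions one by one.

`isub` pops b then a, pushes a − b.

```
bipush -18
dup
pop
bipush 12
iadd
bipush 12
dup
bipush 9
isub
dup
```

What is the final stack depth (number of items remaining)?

4

bipush -18  -18
dup         -18 -18
pop         -18
bipush 12   -18 12
iadd        -6
bipush 12   -6 12
dup         -6 12 12
bipush 9    -6 12 12 9
isub        -6 12 3
dup         -6 12 3 3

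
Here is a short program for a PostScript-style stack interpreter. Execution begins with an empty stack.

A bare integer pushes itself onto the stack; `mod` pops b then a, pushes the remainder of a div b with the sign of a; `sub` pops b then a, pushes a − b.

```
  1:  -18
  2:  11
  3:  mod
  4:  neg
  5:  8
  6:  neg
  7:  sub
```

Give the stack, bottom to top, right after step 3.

-18 → [-18]
11  → [-18, 11]
mod → [-7]

[-7]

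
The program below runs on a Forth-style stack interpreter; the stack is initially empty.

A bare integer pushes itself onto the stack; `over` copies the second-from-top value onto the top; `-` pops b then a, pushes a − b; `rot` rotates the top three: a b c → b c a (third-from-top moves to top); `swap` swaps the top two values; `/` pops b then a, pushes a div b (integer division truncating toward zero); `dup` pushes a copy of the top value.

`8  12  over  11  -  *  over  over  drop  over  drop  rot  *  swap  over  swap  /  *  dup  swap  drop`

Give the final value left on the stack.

-64

8     8
12    8 12
over  8 12 8
11    8 12 8 11
-     8 12 -3
*     8 -36
over  8 -36 8
over  8 -36 8 -36
drop  8 -36 8
over  8 -36 8 -36
drop  8 -36 8
rot   -36 8 8
*     -36 64
swap  64 -36
over  64 -36 64
swap  64 64 -36
/     64 -1
*     -64
dup   -64 -64
swap  -64 -64
drop  -64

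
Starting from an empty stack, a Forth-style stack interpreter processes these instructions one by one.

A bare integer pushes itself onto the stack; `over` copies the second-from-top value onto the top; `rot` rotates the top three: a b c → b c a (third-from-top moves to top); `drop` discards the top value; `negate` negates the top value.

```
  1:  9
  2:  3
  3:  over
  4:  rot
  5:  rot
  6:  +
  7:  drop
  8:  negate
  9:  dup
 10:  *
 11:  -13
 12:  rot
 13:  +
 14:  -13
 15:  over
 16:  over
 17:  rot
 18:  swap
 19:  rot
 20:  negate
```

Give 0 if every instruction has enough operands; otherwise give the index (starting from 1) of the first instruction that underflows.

9       [9]
3       [9, 3]
over    [9, 3, 9]
rot     [3, 9, 9]
rot     [9, 9, 3]
+       [9, 12]
drop    [9]
negate  [-9]
dup     [-9, -9]
*       [81]
-13     [81, -13]
rot  — needs 3 operands, stack has 2 → underflow

12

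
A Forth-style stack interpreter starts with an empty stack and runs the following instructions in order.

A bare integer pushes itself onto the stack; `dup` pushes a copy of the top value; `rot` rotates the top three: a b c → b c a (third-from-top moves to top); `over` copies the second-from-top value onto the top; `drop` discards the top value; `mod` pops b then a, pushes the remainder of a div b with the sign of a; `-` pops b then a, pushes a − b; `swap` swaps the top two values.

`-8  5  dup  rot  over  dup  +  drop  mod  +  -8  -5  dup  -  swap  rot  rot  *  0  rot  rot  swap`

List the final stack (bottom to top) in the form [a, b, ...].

-8   → -8
5    → -8 5
dup  → -8 5 5
rot  → 5 5 -8
over → 5 5 -8 5
dup  → 5 5 -8 5 5
+    → 5 5 -8 10
drop → 5 5 -8
mod  → 5 5
+    → 10
-8   → 10 -8
-5   → 10 -8 -5
dup  → 10 -8 -5 -5
-    → 10 -8 0
swap → 10 0 -8
rot  → 0 -8 10
rot  → -8 10 0
*    → -8 0
0    → -8 0 0
rot  → 0 0 -8
rot  → 0 -8 0
swap → 0 0 -8

[0, 0, -8]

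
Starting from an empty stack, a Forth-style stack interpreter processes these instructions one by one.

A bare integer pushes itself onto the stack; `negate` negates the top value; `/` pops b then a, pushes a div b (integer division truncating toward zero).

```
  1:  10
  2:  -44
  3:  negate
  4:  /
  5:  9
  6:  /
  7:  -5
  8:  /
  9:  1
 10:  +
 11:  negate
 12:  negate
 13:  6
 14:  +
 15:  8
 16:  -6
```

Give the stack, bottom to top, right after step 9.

[0, 1]

10      [10]
-44     [10, -44]
negate  [10, 44]
/       [0]
9       [0, 9]
/       [0]
-5      [0, -5]
/       [0]
1       [0, 1]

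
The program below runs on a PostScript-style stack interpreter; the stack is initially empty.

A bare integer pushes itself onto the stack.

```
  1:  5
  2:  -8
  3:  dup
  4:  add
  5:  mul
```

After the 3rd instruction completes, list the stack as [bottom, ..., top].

5    [5]
-8   [5, -8]
dup  [5, -8, -8]

[5, -8, -8]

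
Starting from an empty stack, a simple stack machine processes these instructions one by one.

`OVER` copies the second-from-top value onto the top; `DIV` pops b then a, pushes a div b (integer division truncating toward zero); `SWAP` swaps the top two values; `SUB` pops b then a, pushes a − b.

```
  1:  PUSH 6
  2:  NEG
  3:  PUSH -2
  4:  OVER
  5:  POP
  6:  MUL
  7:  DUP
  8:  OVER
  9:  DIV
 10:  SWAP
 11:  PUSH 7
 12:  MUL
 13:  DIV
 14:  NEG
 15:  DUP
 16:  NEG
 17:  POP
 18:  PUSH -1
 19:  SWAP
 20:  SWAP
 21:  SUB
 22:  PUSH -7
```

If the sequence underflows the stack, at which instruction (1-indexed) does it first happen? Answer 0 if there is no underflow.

0

PUSH 6  : [6]
NEG     : [-6]
PUSH -2 : [-6, -2]
OVER    : [-6, -2, -6]
POP     : [-6, -2]
MUL     : [12]
DUP     : [12, 12]
OVER    : [12, 12, 12]
DIV     : [12, 1]
SWAP    : [1, 12]
PUSH 7  : [1, 12, 7]
MUL     : [1, 84]
DIV     : [0]
NEG     : [0]
DUP     : [0, 0]
NEG     : [0, 0]
POP     : [0]
PUSH -1 : [0, -1]
SWAP    : [-1, 0]
SWAP    : [0, -1]
SUB     : [1]
PUSH -7 : [1, -7]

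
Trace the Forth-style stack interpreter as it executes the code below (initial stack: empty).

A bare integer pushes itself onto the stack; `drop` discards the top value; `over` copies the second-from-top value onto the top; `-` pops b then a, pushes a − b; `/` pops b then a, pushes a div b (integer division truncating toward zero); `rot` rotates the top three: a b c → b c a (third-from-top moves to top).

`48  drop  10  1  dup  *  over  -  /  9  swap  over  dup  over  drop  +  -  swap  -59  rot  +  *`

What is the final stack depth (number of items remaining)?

1

48   → [48]
drop → []
10   → [10]
1    → [10, 1]
dup  → [10, 1, 1]
*    → [10, 1]
over → [10, 1, 10]
-    → [10, -9]
/    → [-1]
9    → [-1, 9]
swap → [9, -1]
over → [9, -1, 9]
dup  → [9, -1, 9, 9]
over → [9, -1, 9, 9, 9]
drop → [9, -1, 9, 9]
+    → [9, -1, 18]
-    → [9, -19]
swap → [-19, 9]
-59  → [-19, 9, -59]
rot  → [9, -59, -19]
+    → [9, -78]
*    → [-702]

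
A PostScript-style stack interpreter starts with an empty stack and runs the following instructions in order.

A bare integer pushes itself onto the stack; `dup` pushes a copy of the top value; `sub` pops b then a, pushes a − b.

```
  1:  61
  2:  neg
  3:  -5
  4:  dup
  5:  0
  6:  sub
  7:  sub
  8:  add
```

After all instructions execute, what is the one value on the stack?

61  : [61]
neg : [-61]
-5  : [-61, -5]
dup : [-61, -5, -5]
0   : [-61, -5, -5, 0]
sub : [-61, -5, -5]
sub : [-61, 0]
add : [-61]

-61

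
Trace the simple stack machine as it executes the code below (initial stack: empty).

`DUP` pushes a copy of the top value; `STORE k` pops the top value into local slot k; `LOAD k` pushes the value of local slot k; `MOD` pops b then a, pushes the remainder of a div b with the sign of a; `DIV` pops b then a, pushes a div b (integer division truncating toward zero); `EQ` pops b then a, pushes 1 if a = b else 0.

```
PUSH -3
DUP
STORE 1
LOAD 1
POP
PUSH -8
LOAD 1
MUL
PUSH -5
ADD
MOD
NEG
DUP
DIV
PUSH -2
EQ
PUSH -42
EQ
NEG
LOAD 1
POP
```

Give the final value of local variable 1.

PUSH -3  → [-3]
DUP      → [-3, -3]
STORE 1  → [-3]
LOAD 1   → [-3, -3]
POP      → [-3]
PUSH -8  → [-3, -8]
LOAD 1   → [-3, -8, -3]
MUL      → [-3, 24]
PUSH -5  → [-3, 24, -5]
ADD      → [-3, 19]
MOD      → [-3]
NEG      → [3]
DUP      → [3, 3]
DIV      → [1]
PUSH -2  → [1, -2]
EQ       → [0]
PUSH -42 → [0, -42]
EQ       → [0]
NEG      → [0]
LOAD 1   → [0, -3]
POP      → [0]

-3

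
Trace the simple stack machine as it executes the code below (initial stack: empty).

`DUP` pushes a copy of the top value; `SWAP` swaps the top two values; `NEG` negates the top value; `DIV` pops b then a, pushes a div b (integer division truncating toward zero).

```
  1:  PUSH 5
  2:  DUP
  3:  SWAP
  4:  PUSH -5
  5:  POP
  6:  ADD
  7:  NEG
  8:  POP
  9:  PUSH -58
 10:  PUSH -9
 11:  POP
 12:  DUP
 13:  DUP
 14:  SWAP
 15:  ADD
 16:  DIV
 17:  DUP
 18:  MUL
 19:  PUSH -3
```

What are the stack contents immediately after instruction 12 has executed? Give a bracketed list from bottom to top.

PUSH 5   → [5]
DUP      → [5, 5]
SWAP     → [5, 5]
PUSH -5  → [5, 5, -5]
POP      → [5, 5]
ADD      → [10]
NEG      → [-10]
POP      → []
PUSH -58 → [-58]
PUSH -9  → [-58, -9]
POP      → [-58]
DUP      → [-58, -58]

[-58, -58]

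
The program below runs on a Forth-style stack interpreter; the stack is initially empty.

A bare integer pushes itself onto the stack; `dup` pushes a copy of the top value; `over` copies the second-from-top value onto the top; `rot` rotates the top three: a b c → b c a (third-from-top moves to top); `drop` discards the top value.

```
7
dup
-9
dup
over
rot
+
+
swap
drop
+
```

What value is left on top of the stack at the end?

-20

7    -> 7
dup  -> 7 7
-9   -> 7 7 -9
dup  -> 7 7 -9 -9
over -> 7 7 -9 -9 -9
rot  -> 7 7 -9 -9 -9
+    -> 7 7 -9 -18
+    -> 7 7 -27
swap -> 7 -27 7
drop -> 7 -27
+    -> -20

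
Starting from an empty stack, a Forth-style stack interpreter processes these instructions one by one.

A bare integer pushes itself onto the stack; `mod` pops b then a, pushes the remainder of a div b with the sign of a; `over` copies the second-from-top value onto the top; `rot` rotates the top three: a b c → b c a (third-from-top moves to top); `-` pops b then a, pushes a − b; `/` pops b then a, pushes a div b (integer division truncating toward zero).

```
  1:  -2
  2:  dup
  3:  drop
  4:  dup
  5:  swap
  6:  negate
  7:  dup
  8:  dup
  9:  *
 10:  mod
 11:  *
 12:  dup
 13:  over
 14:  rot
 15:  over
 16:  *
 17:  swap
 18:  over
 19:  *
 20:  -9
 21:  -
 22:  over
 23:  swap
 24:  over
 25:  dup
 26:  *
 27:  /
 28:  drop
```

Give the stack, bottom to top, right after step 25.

[-4, 16, 16, -55, 16, 16]

-2     : -2
dup    : -2 -2
drop   : -2
dup    : -2 -2
swap   : -2 -2
negate : -2 2
dup    : -2 2 2
dup    : -2 2 2 2
*      : -2 2 4
mod    : -2 2
*      : -4
dup    : -4 -4
over   : -4 -4 -4
rot    : -4 -4 -4
over   : -4 -4 -4 -4
*      : -4 -4 16
swap   : -4 16 -4
over   : -4 16 -4 16
*      : -4 16 -64
-9     : -4 16 -64 -9
-      : -4 16 -55
over   : -4 16 -55 16
swap   : -4 16 16 -55
over   : -4 16 16 -55 16
dup    : -4 16 16 -55 16 16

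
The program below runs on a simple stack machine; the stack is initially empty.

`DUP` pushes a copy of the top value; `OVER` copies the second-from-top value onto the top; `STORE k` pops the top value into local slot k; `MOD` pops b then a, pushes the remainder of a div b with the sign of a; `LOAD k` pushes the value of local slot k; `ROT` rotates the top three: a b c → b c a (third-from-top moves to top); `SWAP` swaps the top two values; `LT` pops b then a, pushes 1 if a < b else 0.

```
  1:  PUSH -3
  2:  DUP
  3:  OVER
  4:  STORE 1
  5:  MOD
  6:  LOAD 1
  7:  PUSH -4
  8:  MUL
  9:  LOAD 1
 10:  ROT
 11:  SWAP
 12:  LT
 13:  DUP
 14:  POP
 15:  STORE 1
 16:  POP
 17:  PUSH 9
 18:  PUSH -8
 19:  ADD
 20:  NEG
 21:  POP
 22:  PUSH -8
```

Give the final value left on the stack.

-8

PUSH -3 → [-3]
DUP     → [-3, -3]
OVER    → [-3, -3, -3]
STORE 1 → [-3, -3]
MOD     → [0]
LOAD 1  → [0, -3]
PUSH -4 → [0, -3, -4]
MUL     → [0, 12]
LOAD 1  → [0, 12, -3]
ROT     → [12, -3, 0]
SWAP    → [12, 0, -3]
LT      → [12, 0]
DUP     → [12, 0, 0]
POP     → [12, 0]
STORE 1 → [12]
POP     → []
PUSH 9  → [9]
PUSH -8 → [9, -8]
ADD     → [1]
NEG     → [-1]
POP     → []
PUSH -8 → [-8]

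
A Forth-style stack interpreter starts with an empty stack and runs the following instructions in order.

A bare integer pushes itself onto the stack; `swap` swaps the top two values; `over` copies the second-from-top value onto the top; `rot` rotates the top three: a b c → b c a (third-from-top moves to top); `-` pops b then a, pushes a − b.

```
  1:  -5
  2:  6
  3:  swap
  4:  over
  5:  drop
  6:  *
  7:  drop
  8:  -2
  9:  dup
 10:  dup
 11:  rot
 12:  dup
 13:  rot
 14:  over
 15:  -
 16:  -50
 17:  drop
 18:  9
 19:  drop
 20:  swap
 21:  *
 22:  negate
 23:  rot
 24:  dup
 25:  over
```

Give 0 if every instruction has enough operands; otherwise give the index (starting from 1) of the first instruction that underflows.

-5      [-5]
6       [-5, 6]
swap    [6, -5]
over    [6, -5, 6]
drop    [6, -5]
*       [-30]
drop    []
-2      [-2]
dup     [-2, -2]
dup     [-2, -2, -2]
rot     [-2, -2, -2]
dup     [-2, -2, -2, -2]
rot     [-2, -2, -2, -2]
over    [-2, -2, -2, -2, -2]
-       [-2, -2, -2, 0]
-50     [-2, -2, -2, 0, -50]
drop    [-2, -2, -2, 0]
9       [-2, -2, -2, 0, 9]
drop    [-2, -2, -2, 0]
swap    [-2, -2, 0, -2]
*       [-2, -2, 0]
negate  [-2, -2, 0]
rot     [-2, 0, -2]
dup     [-2, 0, -2, -2]
over    [-2, 0, -2, -2, -2]

0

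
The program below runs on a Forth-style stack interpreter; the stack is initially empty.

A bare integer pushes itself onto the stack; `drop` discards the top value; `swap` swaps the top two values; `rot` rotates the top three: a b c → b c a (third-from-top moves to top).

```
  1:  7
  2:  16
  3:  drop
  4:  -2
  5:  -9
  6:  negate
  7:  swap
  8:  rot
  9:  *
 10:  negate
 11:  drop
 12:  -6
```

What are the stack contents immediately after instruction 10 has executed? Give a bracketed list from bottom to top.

[9, 14]

7      -> [7]
16     -> [7, 16]
drop   -> [7]
-2     -> [7, -2]
-9     -> [7, -2, -9]
negate -> [7, -2, 9]
swap   -> [7, 9, -2]
rot    -> [9, -2, 7]
*      -> [9, -14]
negate -> [9, 14]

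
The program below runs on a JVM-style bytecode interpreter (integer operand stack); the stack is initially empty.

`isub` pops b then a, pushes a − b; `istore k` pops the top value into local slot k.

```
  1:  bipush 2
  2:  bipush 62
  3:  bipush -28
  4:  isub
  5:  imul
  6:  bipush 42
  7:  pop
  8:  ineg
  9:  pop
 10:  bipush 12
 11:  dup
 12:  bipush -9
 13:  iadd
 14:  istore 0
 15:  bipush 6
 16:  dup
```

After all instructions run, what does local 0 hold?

3

bipush 2   : [2]
bipush 62  : [2, 62]
bipush -28 : [2, 62, -28]
isub       : [2, 90]
imul       : [180]
bipush 42  : [180, 42]
pop        : [180]
ineg       : [-180]
pop        : []
bipush 12  : [12]
dup        : [12, 12]
bipush -9  : [12, 12, -9]
iadd       : [12, 3]
istore 0   : [12]
bipush 6   : [12, 6]
dup        : [12, 6, 6]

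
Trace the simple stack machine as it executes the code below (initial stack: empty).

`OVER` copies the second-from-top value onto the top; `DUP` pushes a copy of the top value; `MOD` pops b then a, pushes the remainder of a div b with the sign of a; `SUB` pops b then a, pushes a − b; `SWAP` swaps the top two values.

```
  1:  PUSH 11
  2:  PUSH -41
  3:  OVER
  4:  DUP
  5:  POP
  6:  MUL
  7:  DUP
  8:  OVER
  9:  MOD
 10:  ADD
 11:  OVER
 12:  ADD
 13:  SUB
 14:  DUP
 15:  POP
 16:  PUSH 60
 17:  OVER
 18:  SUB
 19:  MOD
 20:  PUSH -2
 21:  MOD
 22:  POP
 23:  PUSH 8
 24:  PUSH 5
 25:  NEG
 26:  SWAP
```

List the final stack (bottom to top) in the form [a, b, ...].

PUSH 11  -> 11
PUSH -41 -> 11 -41
OVER     -> 11 -41 11
DUP      -> 11 -41 11 11
POP      -> 11 -41 11
MUL      -> 11 -451
DUP      -> 11 -451 -451
OVER     -> 11 -451 -451 -451
MOD      -> 11 -451 0
ADD      -> 11 -451
OVER     -> 11 -451 11
ADD      -> 11 -440
SUB      -> 451
DUP      -> 451 451
POP      -> 451
PUSH 60  -> 451 60
OVER     -> 451 60 451
SUB      -> 451 -391
MOD      -> 60
PUSH -2  -> 60 -2
MOD      -> 0
POP      -> (empty)
PUSH 8   -> 8
PUSH 5   -> 8 5
NEG      -> 8 -5
SWAP     -> -5 8

[-5, 8]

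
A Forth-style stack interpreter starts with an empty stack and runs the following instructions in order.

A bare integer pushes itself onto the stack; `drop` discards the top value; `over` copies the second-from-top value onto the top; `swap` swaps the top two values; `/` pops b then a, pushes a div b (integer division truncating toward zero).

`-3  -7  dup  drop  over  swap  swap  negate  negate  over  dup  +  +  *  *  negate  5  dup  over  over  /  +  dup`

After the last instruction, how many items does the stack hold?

4

-3     -> [-3]
-7     -> [-3, -7]
dup    -> [-3, -7, -7]
drop   -> [-3, -7]
over   -> [-3, -7, -3]
swap   -> [-3, -3, -7]
swap   -> [-3, -7, -3]
negate -> [-3, -7, 3]
negate -> [-3, -7, -3]
over   -> [-3, -7, -3, -7]
dup    -> [-3, -7, -3, -7, -7]
+      -> [-3, -7, -3, -14]
+      -> [-3, -7, -17]
*      -> [-3, 119]
*      -> [-357]
negate -> [357]
5      -> [357, 5]
dup    -> [357, 5, 5]
over   -> [357, 5, 5, 5]
over   -> [357, 5, 5, 5, 5]
/      -> [357, 5, 5, 1]
+      -> [357, 5, 6]
dup    -> [357, 5, 6, 6]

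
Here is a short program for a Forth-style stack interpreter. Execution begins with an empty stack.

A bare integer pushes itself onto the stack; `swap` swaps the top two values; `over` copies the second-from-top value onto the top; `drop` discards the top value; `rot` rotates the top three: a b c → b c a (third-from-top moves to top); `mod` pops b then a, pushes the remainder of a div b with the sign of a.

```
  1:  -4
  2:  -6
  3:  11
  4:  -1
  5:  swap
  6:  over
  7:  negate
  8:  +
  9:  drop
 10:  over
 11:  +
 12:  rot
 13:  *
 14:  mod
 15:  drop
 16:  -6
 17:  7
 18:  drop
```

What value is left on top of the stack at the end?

-4      [-4]
-6      [-4, -6]
11      [-4, -6, 11]
-1      [-4, -6, 11, -1]
swap    [-4, -6, -1, 11]
over    [-4, -6, -1, 11, -1]
negate  [-4, -6, -1, 11, 1]
+       [-4, -6, -1, 12]
drop    [-4, -6, -1]
over    [-4, -6, -1, -6]
+       [-4, -6, -7]
rot     [-6, -7, -4]
*       [-6, 28]
mod     [-6]
drop    []
-6      [-6]
7       [-6, 7]
drop    [-6]

-6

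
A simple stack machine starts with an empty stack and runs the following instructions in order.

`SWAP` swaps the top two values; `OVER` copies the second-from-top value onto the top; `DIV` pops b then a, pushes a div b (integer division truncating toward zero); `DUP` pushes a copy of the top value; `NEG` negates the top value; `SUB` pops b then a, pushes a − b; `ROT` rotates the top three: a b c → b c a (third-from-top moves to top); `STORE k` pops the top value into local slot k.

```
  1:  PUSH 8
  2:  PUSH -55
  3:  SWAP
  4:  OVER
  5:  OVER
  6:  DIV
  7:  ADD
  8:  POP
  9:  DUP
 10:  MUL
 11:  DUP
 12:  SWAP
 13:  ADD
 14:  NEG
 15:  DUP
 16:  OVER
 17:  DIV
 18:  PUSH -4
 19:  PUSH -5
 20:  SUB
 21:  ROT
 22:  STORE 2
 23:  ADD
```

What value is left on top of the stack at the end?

2

PUSH 8    8
PUSH -55  8 -55
SWAP      -55 8
OVER      -55 8 -55
OVER      -55 8 -55 8
DIV       -55 8 -6
ADD       -55 2
POP       -55
DUP       -55 -55
MUL       3025
DUP       3025 3025
SWAP      3025 3025
ADD       6050
NEG       -6050
DUP       -6050 -6050
OVER      -6050 -6050 -6050
DIV       -6050 1
PUSH -4   -6050 1 -4
PUSH -5   -6050 1 -4 -5
SUB       -6050 1 1
ROT       1 1 -6050
STORE 2   1 1
ADD       2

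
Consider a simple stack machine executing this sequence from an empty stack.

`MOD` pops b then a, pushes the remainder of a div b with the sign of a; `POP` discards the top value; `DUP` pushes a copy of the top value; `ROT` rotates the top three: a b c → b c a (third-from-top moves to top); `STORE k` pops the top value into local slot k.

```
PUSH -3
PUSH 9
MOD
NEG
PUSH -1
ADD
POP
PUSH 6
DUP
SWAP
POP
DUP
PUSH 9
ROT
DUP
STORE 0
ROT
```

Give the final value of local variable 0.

PUSH -3 : -3
PUSH 9  : -3 9
MOD     : -3
NEG     : 3
PUSH -1 : 3 -1
ADD     : 2
POP     : (empty)
PUSH 6  : 6
DUP     : 6 6
SWAP    : 6 6
POP     : 6
DUP     : 6 6
PUSH 9  : 6 6 9
ROT     : 6 9 6
DUP     : 6 9 6 6
STORE 0 : 6 9 6
ROT     : 9 6 6

6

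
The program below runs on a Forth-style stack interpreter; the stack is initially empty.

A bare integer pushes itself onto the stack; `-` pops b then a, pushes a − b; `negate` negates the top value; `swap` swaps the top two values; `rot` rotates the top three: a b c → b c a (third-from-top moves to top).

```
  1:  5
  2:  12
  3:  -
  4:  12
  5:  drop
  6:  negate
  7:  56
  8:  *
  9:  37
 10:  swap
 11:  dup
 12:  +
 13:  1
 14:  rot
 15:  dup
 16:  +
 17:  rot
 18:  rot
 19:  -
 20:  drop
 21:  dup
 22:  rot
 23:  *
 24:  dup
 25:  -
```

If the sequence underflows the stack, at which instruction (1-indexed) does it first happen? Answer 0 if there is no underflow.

5      : 5
12     : 5 12
-      : -7
12     : -7 12
drop   : -7
negate : 7
56     : 7 56
*      : 392
37     : 392 37
swap   : 37 392
dup    : 37 392 392
+      : 37 784
1      : 37 784 1
rot    : 784 1 37
dup    : 784 1 37 37
+      : 784 1 74
rot    : 1 74 784
rot    : 74 784 1
-      : 74 783
drop   : 74
dup    : 74 74
rot  — needs 3 operands, stack has 2 → underflow

22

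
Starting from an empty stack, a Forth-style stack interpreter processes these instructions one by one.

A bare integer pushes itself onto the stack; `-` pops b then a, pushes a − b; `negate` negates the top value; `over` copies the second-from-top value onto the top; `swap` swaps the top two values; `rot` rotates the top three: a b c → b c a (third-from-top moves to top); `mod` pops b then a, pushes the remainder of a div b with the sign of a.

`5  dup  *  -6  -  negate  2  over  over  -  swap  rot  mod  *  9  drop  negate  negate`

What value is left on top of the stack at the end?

-66

5       5
dup     5 5
*       25
-6      25 -6
-       31
negate  -31
2       -31 2
over    -31 2 -31
over    -31 2 -31 2
-       -31 2 -33
swap    -31 -33 2
rot     -33 2 -31
mod     -33 2
*       -66
9       -66 9
drop    -66
negate  66
negate  -66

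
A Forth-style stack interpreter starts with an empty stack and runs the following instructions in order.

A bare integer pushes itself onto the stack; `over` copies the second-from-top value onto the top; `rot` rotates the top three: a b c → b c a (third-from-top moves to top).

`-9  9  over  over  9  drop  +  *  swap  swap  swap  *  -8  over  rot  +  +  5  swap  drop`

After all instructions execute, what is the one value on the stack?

5

-9   : -9
9    : -9 9
over : -9 9 -9
over : -9 9 -9 9
9    : -9 9 -9 9 9
drop : -9 9 -9 9
+    : -9 9 0
*    : -9 0
swap : 0 -9
swap : -9 0
swap : 0 -9
*    : 0
-8   : 0 -8
over : 0 -8 0
rot  : -8 0 0
+    : -8 0
+    : -8
5    : -8 5
swap : 5 -8
drop : 5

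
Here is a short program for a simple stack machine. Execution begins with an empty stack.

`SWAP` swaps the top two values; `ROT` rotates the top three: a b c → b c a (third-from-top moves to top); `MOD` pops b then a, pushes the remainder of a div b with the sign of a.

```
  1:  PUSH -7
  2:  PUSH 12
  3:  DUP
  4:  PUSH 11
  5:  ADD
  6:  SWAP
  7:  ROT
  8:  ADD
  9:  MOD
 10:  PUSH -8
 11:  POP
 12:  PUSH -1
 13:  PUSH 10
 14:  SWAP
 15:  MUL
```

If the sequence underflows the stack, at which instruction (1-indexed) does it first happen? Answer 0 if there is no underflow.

0

PUSH -7  [-7]
PUSH 12  [-7, 12]
DUP      [-7, 12, 12]
PUSH 11  [-7, 12, 12, 11]
ADD      [-7, 12, 23]
SWAP     [-7, 23, 12]
ROT      [23, 12, -7]
ADD      [23, 5]
MOD      [3]
PUSH -8  [3, -8]
POP      [3]
PUSH -1  [3, -1]
PUSH 10  [3, -1, 10]
SWAP     [3, 10, -1]
MUL      [3, -10]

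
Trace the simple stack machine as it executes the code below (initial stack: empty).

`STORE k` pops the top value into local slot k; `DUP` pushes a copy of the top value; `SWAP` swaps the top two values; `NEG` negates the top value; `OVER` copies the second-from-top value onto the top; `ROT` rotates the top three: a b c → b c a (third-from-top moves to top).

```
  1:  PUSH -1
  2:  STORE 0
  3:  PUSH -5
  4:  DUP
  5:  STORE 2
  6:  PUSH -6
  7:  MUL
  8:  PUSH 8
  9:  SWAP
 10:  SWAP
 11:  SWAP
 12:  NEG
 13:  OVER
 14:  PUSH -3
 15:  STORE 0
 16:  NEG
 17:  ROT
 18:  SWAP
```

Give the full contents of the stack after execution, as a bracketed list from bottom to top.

PUSH -1 → -1
STORE 0 → (empty)
PUSH -5 → -5
DUP     → -5 -5
STORE 2 → -5
PUSH -6 → -5 -6
MUL     → 30
PUSH 8  → 30 8
SWAP    → 8 30
SWAP    → 30 8
SWAP    → 8 30
NEG     → 8 -30
OVER    → 8 -30 8
PUSH -3 → 8 -30 8 -3
STORE 0 → 8 -30 8
NEG     → 8 -30 -8
ROT     → -30 -8 8
SWAP    → -30 8 -8

[-30, 8, -8]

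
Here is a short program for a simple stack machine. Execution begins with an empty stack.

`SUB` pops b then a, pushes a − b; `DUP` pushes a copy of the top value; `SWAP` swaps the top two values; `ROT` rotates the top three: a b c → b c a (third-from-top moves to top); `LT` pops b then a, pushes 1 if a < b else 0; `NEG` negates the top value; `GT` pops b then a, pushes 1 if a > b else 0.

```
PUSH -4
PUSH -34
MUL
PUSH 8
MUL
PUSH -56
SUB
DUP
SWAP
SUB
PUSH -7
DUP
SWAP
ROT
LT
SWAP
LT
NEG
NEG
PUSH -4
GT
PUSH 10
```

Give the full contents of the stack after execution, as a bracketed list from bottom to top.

PUSH -4  -> -4
PUSH -34 -> -4 -34
MUL      -> 136
PUSH 8   -> 136 8
MUL      -> 1088
PUSH -56 -> 1088 -56
SUB      -> 1144
DUP      -> 1144 1144
SWAP     -> 1144 1144
SUB      -> 0
PUSH -7  -> 0 -7
DUP      -> 0 -7 -7
SWAP     -> 0 -7 -7
ROT      -> -7 -7 0
LT       -> -7 1
SWAP     -> 1 -7
LT       -> 0
NEG      -> 0
NEG      -> 0
PUSH -4  -> 0 -4
GT       -> 1
PUSH 10  -> 1 10

[1, 10]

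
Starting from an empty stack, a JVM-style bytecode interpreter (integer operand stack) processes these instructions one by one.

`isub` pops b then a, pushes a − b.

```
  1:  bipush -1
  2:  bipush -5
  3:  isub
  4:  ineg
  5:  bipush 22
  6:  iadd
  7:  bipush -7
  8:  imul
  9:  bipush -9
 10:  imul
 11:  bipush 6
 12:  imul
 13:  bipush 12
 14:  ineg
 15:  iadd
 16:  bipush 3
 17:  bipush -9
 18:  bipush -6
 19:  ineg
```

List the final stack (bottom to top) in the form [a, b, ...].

[6792, 3, -9, 6]

bipush -1 → -1
bipush -5 → -1 -5
isub      → 4
ineg      → -4
bipush 22 → -4 22
iadd      → 18
bipush -7 → 18 -7
imul      → -126
bipush -9 → -126 -9
imul      → 1134
bipush 6  → 1134 6
imul      → 6804
bipush 12 → 6804 12
ineg      → 6804 -12
iadd      → 6792
bipush 3  → 6792 3
bipush -9 → 6792 3 -9
bipush -6 → 6792 3 -9 -6
ineg      → 6792 3 -9 6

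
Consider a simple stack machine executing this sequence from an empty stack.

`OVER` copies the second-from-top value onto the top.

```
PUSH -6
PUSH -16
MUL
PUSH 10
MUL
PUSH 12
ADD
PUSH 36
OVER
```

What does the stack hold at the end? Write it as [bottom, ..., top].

[972, 36, 972]

PUSH -6  → [-6]
PUSH -16 → [-6, -16]
MUL      → [96]
PUSH 10  → [96, 10]
MUL      → [960]
PUSH 12  → [960, 12]
ADD      → [972]
PUSH 36  → [972, 36]
OVER     → [972, 36, 972]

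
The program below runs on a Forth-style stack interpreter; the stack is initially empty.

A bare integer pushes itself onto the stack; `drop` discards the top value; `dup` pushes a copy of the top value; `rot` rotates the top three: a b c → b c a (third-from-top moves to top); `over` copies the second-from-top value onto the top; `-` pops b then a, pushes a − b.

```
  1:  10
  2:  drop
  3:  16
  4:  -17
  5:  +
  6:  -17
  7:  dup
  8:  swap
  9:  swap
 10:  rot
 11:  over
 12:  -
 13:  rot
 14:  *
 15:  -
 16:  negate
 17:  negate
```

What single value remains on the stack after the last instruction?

10     -> [10]
drop   -> []
16     -> [16]
-17    -> [16, -17]
+      -> [-1]
-17    -> [-1, -17]
dup    -> [-1, -17, -17]
swap   -> [-1, -17, -17]
swap   -> [-1, -17, -17]
rot    -> [-17, -17, -1]
over   -> [-17, -17, -1, -17]
-      -> [-17, -17, 16]
rot    -> [-17, 16, -17]
*      -> [-17, -272]
-      -> [255]
negate -> [-255]
negate -> [255]

255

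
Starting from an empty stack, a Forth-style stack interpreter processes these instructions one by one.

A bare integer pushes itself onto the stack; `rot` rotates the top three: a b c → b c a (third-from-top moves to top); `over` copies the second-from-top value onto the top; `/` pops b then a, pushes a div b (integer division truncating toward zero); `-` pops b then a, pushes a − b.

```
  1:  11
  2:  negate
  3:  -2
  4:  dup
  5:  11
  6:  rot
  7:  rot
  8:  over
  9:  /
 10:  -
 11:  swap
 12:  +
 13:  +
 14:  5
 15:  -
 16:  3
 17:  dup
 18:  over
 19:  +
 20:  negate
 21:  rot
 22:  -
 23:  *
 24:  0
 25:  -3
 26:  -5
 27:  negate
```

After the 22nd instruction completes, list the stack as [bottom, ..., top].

[3, 2]

11      11
negate  -11
-2      -11 -2
dup     -11 -2 -2
11      -11 -2 -2 11
rot     -11 -2 11 -2
rot     -11 11 -2 -2
over    -11 11 -2 -2 -2
/       -11 11 -2 1
-       -11 11 -3
swap    -11 -3 11
+       -11 8
+       -3
5       -3 5
-       -8
3       -8 3
dup     -8 3 3
over    -8 3 3 3
+       -8 3 6
negate  -8 3 -6
rot     3 -6 -8
-       3 2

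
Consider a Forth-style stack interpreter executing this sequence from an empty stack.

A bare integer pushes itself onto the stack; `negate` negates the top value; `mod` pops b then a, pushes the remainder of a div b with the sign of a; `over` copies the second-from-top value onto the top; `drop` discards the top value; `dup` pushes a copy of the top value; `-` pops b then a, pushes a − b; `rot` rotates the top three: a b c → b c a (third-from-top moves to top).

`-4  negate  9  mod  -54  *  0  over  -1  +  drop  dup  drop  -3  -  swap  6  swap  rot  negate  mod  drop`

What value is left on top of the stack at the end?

6

-4     -> [-4]
negate -> [4]
9      -> [4, 9]
mod    -> [4]
-54    -> [4, -54]
*      -> [-216]
0      -> [-216, 0]
over   -> [-216, 0, -216]
-1     -> [-216, 0, -216, -1]
+      -> [-216, 0, -217]
drop   -> [-216, 0]
dup    -> [-216, 0, 0]
drop   -> [-216, 0]
-3     -> [-216, 0, -3]
-      -> [-216, 3]
swap   -> [3, -216]
6      -> [3, -216, 6]
swap   -> [3, 6, -216]
rot    -> [6, -216, 3]
negate -> [6, -216, -3]
mod    -> [6, 0]
drop   -> [6]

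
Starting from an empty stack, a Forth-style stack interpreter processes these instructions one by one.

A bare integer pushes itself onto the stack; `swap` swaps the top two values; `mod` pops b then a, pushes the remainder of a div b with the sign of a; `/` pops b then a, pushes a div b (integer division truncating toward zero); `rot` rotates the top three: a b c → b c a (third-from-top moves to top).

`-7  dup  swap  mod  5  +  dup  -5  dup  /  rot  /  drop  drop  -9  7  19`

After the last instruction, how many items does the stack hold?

3

-7   : -7
dup  : -7 -7
swap : -7 -7
mod  : 0
5    : 0 5
+    : 5
dup  : 5 5
-5   : 5 5 -5
dup  : 5 5 -5 -5
/    : 5 5 1
rot  : 5 1 5
/    : 5 0
drop : 5
drop : (empty)
-9   : -9
7    : -9 7
19   : -9 7 19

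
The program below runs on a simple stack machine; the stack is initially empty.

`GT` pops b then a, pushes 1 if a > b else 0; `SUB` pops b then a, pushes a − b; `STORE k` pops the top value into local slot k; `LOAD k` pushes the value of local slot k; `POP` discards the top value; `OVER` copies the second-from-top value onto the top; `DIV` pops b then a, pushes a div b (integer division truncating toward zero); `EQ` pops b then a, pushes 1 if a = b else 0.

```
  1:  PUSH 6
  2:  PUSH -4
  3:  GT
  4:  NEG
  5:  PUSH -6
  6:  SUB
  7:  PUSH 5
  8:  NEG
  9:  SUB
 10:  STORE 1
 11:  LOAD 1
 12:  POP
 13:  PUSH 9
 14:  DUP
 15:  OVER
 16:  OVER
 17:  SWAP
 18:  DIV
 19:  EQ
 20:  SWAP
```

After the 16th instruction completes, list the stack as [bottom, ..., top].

PUSH 6  → [6]
PUSH -4 → [6, -4]
GT      → [1]
NEG     → [-1]
PUSH -6 → [-1, -6]
SUB     → [5]
PUSH 5  → [5, 5]
NEG     → [5, -5]
SUB     → [10]
STORE 1 → []
LOAD 1  → [10]
POP     → []
PUSH 9  → [9]
DUP     → [9, 9]
OVER    → [9, 9, 9]
OVER    → [9, 9, 9, 9]

[9, 9, 9, 9]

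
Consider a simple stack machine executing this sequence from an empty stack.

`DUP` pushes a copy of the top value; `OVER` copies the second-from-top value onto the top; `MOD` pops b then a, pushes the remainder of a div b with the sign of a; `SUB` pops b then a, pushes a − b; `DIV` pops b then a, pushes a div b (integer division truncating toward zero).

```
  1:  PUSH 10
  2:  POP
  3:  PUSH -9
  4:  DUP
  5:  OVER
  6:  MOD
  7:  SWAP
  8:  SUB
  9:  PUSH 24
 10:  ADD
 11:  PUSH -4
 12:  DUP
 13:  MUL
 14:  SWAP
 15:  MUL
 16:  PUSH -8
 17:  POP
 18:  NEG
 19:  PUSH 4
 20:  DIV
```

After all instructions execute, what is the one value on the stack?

-132

PUSH 10  [10]
POP      []
PUSH -9  [-9]
DUP      [-9, -9]
OVER     [-9, -9, -9]
MOD      [-9, 0]
SWAP     [0, -9]
SUB      [9]
PUSH 24  [9, 24]
ADD      [33]
PUSH -4  [33, -4]
DUP      [33, -4, -4]
MUL      [33, 16]
SWAP     [16, 33]
MUL      [528]
PUSH -8  [528, -8]
POP      [528]
NEG      [-528]
PUSH 4   [-528, 4]
DIV      [-132]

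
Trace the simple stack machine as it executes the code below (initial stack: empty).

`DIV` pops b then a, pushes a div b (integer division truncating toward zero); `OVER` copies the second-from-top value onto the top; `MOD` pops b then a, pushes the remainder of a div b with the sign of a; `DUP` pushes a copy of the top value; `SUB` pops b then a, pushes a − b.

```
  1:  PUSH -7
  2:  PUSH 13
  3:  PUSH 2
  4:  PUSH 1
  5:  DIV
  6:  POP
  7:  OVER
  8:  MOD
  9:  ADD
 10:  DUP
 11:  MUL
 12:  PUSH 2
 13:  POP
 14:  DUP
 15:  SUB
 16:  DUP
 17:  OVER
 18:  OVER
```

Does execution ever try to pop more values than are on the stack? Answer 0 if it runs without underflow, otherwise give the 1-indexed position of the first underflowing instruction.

0

PUSH -7 → [-7]
PUSH 13 → [-7, 13]
PUSH 2  → [-7, 13, 2]
PUSH 1  → [-7, 13, 2, 1]
DIV     → [-7, 13, 2]
POP     → [-7, 13]
OVER    → [-7, 13, -7]
MOD     → [-7, 6]
ADD     → [-1]
DUP     → [-1, -1]
MUL     → [1]
PUSH 2  → [1, 2]
POP     → [1]
DUP     → [1, 1]
SUB     → [0]
DUP     → [0, 0]
OVER    → [0, 0, 0]
OVER    → [0, 0, 0, 0]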